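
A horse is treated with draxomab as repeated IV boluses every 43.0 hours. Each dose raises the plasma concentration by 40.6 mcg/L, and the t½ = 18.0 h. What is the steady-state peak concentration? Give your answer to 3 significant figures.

50.2 mcg/L

k = ln 2 / 18.0 = 0.03851 h⁻¹
Fraction remaining after one interval: e^(−kτ) = e^(−0.03851 × 43.0) = 0.1909
R = 1 / (1 − 0.1909) = 1.236
Css,max = 40.6 × 1.236 ≈ 50.2 mcg/L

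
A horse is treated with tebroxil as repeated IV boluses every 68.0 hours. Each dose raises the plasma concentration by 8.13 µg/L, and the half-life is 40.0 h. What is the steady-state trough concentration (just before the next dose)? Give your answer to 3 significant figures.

k = ln 2 / 40.0 = 0.01733 h⁻¹
Fraction remaining after one interval: e^(−kτ) = e^(−0.01733 × 68.0) = 0.3078
R = 1 / (1 − 0.3078) = 1.445
Css,max = 8.13 × 1.445 = 11.74 µg/L
Css,min = Css,max × e^(−kτ) = 11.74 × 0.3078 ≈ 3.61 µg/L

3.61 µg/L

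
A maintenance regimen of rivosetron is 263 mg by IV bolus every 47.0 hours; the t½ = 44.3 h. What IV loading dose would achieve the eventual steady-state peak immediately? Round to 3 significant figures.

k = ln 2 / 44.3 = 0.01565 h⁻¹
Accumulation ratio R = 1 / (1 − e^(−kτ)) = 1 / (1 − e^(−0.01565×47.0)) = 1 / (1 − 0.4793) = 1.921
Loading dose = maintenance dose × R = 263 × 1.921 ≈ 505 mg

505 mg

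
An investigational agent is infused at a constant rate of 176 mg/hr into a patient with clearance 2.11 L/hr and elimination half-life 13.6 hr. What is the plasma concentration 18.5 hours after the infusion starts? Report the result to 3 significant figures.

50.9 mg/L

Css = rate / CL = 176 / 2.11 = 83.41 mg/L
k = ln 2 / 13.6 = 0.05097 hr⁻¹
C(t) = Css (1 − e^(−kt)) = 83.41 × (1 − e^(−0.9429)) = 83.41 × 0.6105 ≈ 50.9 mg/L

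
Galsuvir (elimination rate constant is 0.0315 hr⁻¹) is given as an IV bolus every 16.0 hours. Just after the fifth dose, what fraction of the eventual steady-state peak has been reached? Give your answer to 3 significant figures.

f_n = 1 − e^(−nkτ) = 1 − e^(−5 × 0.03150 × 16.0) = 1 − e^(−2.520) = 1 − 0.08046 ≈ 0.920

0.920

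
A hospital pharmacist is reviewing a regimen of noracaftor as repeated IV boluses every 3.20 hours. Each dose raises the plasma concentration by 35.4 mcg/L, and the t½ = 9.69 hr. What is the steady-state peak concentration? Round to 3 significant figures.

173 mcg/L

k = ln 2 / 9.69 = 0.07153 hr⁻¹
Fraction remaining after one interval: e^(−kτ) = e^(−0.07153 × 3.20) = 0.7954
R = 1 / (1 − 0.7954) = 4.888
Css,max = 35.4 × 4.888 ≈ 173 mcg/L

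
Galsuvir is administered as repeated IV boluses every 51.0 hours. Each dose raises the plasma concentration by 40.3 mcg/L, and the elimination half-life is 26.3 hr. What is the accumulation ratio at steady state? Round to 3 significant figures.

k = ln 2 / 26.3 = 0.02636 hr⁻¹
Fraction remaining after one interval: e^(−kτ) = e^(−0.02636 × 51.0) = 0.2608
R = 1 / (1 − 0.2608) = 1 / 0.7392 ≈ 1.35

1.35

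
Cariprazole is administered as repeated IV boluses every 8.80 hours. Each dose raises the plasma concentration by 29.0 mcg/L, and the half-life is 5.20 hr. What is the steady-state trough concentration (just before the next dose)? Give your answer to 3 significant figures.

13.0 mcg/L

k = ln 2 / 5.20 = 0.1333 hr⁻¹
Fraction remaining after one interval: e^(−kτ) = e^(−0.1333 × 8.80) = 0.3094
R = 1 / (1 − 0.3094) = 1.448
Css,max = 29.0 × 1.448 = 41.99 mcg/L
Css,min = Css,max × e^(−kτ) = 41.99 × 0.3094 ≈ 13.0 mcg/L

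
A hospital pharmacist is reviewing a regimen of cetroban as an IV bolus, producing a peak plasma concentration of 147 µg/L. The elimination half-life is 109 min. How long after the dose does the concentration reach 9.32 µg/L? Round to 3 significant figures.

k = ln 2 / 109 = 0.006359 min⁻¹
C(t) = C₀ e^(−kt)  ⇒  t = ln(C₀/C) / k
t = ln(147/9.32) / 0.006359 = 2.758 / 0.006359 ≈ 434 minutes

434 minutes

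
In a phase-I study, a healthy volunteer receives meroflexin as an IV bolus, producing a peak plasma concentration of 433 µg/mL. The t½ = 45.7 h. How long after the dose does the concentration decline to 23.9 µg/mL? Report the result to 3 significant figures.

k = ln 2 / 45.7 = 0.01517 h⁻¹
C(t) = C₀ e^(−kt)  ⇒  t = ln(C₀/C) / k
t = ln(433/23.9) / 0.01517 = 2.897 / 0.01517 ≈ 191 hours

191 hours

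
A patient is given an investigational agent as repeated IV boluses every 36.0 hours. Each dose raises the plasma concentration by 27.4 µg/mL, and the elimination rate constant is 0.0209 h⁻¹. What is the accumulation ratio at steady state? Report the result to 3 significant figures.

1.89

Fraction remaining after one interval: e^(−kτ) = e^(−0.02090 × 36.0) = 0.4712
R = 1 / (1 − 0.4712) = 1 / 0.5288 ≈ 1.89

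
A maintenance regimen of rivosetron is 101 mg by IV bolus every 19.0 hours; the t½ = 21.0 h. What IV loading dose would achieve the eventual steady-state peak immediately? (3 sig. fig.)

k = ln 2 / 21.0 = 0.03301 h⁻¹
Accumulation ratio R = 1 / (1 − e^(−kτ)) = 1 / (1 − e^(−0.03301×19.0)) = 1 / (1 − 0.5341) = 2.146
Loading dose = maintenance dose × R = 101 × 2.146 ≈ 217 mg

217 mg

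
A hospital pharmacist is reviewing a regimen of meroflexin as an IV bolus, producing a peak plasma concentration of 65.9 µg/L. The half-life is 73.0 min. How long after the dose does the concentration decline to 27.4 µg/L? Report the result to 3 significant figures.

92.4 minutes

k = ln 2 / 73.0 = 0.009495 min⁻¹
C(t) = C₀ e^(−kt)  ⇒  t = ln(C₀/C) / k
t = ln(65.9/27.4) / 0.009495 = 0.8776 / 0.009495 ≈ 92.4 minutes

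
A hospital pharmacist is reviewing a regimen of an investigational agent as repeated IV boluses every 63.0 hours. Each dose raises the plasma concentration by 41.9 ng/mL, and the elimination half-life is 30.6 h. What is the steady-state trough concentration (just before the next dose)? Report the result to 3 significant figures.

k = ln 2 / 30.6 = 0.02265 h⁻¹
Fraction remaining after one interval: e^(−kτ) = e^(−0.02265 × 63.0) = 0.2400
R = 1 / (1 − 0.2400) = 1.316
Css,max = 41.9 × 1.316 = 55.13 ng/mL
Css,min = Css,max × e^(−kτ) = 55.13 × 0.2400 ≈ 13.2 ng/mL

13.2 ng/mL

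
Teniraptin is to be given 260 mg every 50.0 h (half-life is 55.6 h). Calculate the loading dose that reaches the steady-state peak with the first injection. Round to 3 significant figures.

561 mg

k = ln 2 / 55.6 = 0.01247 h⁻¹
Accumulation ratio R = 1 / (1 − e^(−kτ)) = 1 / (1 − e^(−0.01247×50.0)) = 1 / (1 − 0.5362) = 2.156
Loading dose = maintenance dose × R = 260 × 2.156 ≈ 561 mg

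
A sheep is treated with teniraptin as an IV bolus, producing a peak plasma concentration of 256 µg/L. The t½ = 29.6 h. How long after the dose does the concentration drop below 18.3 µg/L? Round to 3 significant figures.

113 hours

k = ln 2 / 29.6 = 0.02342 h⁻¹
C(t) = C₀ e^(−kt)  ⇒  t = ln(C₀/C) / k
t = ln(256/18.3) / 0.02342 = 2.638 / 0.02342 ≈ 113 hours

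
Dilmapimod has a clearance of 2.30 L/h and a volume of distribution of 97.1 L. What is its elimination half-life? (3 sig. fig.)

k = CL / V = 2.30 / 97.1 = 0.02369 h⁻¹
t½ = ln 2 / k = ln 2 / 0.02369 ≈ 29.3 hours

29.3 hours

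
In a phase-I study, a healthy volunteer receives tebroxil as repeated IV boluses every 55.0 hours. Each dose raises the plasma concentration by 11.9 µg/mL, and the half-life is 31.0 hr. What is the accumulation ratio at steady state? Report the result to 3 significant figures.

k = ln 2 / 31.0 = 0.02236 hr⁻¹
Fraction remaining after one interval: e^(−kτ) = e^(−0.02236 × 55.0) = 0.2924
R = 1 / (1 − 0.2924) = 1 / 0.7076 ≈ 1.41

1.41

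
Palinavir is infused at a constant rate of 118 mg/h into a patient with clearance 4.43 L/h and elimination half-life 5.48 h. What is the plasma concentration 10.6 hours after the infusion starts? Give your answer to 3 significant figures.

19.7 µg/mL

Css = rate / CL = 118 / 4.43 = 26.64 µg/mL
k = ln 2 / 5.48 = 0.1265 h⁻¹
C(t) = Css (1 − e^(−kt)) = 26.64 × (1 − e^(−1.341)) = 26.64 × 0.7384 ≈ 19.7 µg/mL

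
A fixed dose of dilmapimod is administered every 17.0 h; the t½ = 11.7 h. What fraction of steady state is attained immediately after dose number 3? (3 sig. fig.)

0.951

k = ln 2 / 11.7 = 0.05924 h⁻¹
f_n = 1 − e^(−nkτ) = 1 − e^(−3 × 0.05924 × 17.0) = 1 − e^(−3.021) = 1 − 0.04873 ≈ 0.951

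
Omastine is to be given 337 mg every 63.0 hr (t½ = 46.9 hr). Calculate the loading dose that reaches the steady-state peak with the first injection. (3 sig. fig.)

k = ln 2 / 46.9 = 0.01478 hr⁻¹
Accumulation ratio R = 1 / (1 − e^(−kτ)) = 1 / (1 − e^(−0.01478×63.0)) = 1 / (1 − 0.3941) = 1.650
Loading dose = maintenance dose × R = 337 × 1.650 ≈ 556 mg

556 mg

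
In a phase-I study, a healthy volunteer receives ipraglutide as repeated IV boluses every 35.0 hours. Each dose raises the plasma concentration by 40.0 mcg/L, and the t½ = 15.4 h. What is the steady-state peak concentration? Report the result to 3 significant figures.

k = ln 2 / 15.4 = 0.04501 h⁻¹
Fraction remaining after one interval: e^(−kτ) = e^(−0.04501 × 35.0) = 0.2069
R = 1 / (1 − 0.2069) = 1.261
Css,max = 40.0 × 1.261 ≈ 50.4 mcg/L

50.4 mcg/L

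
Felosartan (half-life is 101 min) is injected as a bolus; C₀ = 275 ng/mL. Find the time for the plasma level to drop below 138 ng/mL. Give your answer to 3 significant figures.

100 minutes

k = ln 2 / 101 = 0.006863 min⁻¹
C(t) = C₀ e^(−kt)  ⇒  t = ln(C₀/C) / k
t = ln(275/138) / 0.006863 = 0.6895 / 0.006863 ≈ 100 minutes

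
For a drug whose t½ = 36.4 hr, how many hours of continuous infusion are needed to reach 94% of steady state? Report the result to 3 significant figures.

k = ln 2 / 36.4 = 0.01904 hr⁻¹
f = 1 − e^(−kt)  ⇒  t = −ln(1 − f) / k
t = −ln(1 − 0.94) / 0.01904 = 2.813 / 0.01904 ≈ 148 hours

148 hours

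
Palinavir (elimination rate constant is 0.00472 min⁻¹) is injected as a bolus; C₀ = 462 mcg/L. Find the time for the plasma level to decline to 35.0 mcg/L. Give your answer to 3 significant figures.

C(t) = C₀ e^(−kt)  ⇒  t = ln(C₀/C) / k
t = ln(462/35.0) / 0.004720 = 2.580 / 0.004720 ≈ 547 minutes

547 minutes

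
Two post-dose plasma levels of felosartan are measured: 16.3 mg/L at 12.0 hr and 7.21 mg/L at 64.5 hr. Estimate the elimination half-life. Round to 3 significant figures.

44.6 hours

k = ln(C₁/C₂) / (t₂ − t₁) = ln(16.3/7.21) / (64.5 − 12.0)
  = 0.8157 / 52.50 = 0.01554 hr⁻¹
t½ = ln 2 / k = ln 2 / 0.01554 ≈ 44.6 hours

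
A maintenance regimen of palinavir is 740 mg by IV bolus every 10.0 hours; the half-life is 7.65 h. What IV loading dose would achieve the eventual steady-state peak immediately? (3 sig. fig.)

k = ln 2 / 7.65 = 0.09061 h⁻¹
Accumulation ratio R = 1 / (1 − e^(−kτ)) = 1 / (1 − e^(−0.09061×10.0)) = 1 / (1 − 0.4041) = 1.678
Loading dose = maintenance dose × R = 740 × 1.678 ≈ 1240 mg

1240 mg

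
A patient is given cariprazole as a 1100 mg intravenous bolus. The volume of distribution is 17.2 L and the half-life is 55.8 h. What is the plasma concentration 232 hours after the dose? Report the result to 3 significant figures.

3.58 µg/mL

C₀ = dose / V = 1100 / 17.2 = 63.95 µg/mL
k = ln 2 / 55.8 = 0.01242 h⁻¹
C(t) = C₀ e^(−kt) = 63.95 × e^(−0.01242 × 232) = 63.95 × e^(−2.882) = 63.95 × 0.05603 ≈ 3.58 µg/mL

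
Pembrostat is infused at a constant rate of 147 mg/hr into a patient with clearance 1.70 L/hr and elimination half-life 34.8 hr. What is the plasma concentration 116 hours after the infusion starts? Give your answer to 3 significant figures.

Css = rate / CL = 147 / 1.70 = 86.47 µg/mL
k = ln 2 / 34.8 = 0.01992 hr⁻¹
C(t) = Css (1 − e^(−kt)) = 86.47 × (1 − e^(−2.310)) = 86.47 × 0.9008 ≈ 77.9 µg/mL

77.9 µg/mL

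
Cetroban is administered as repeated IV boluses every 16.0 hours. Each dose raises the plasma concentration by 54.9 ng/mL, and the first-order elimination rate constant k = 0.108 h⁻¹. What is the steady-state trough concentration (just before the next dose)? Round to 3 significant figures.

11.9 ng/mL

Fraction remaining after one interval: e^(−kτ) = e^(−0.1080 × 16.0) = 0.1776
R = 1 / (1 − 0.1776) = 1.216
Css,max = 54.9 × 1.216 = 66.76 ng/mL
Css,min = Css,max × e^(−kτ) = 66.76 × 0.1776 ≈ 11.9 ng/mL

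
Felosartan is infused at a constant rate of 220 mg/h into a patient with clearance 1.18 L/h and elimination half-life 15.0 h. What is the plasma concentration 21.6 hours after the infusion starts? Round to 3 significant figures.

118 mg/L

Css = rate / CL = 220 / 1.18 = 186.4 mg/L
k = ln 2 / 15.0 = 0.04621 h⁻¹
C(t) = Css (1 − e^(−kt)) = 186.4 × (1 − e^(−0.9981)) = 186.4 × 0.6314 ≈ 118 mg/L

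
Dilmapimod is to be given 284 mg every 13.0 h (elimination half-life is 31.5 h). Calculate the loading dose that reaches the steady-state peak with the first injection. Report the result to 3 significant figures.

1140 mg

k = ln 2 / 31.5 = 0.02200 h⁻¹
Accumulation ratio R = 1 / (1 − e^(−kτ)) = 1 / (1 − e^(−0.02200×13.0)) = 1 / (1 − 0.7512) = 4.020
Loading dose = maintenance dose × R = 284 × 4.020 ≈ 1140 mg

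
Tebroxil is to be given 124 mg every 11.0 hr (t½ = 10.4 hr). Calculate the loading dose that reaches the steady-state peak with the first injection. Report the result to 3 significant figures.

k = ln 2 / 10.4 = 0.06665 hr⁻¹
Accumulation ratio R = 1 / (1 − e^(−kτ)) = 1 / (1 − e^(−0.06665×11.0)) = 1 / (1 − 0.4804) = 1.925
Loading dose = maintenance dose × R = 124 × 1.925 ≈ 239 mg

239 mg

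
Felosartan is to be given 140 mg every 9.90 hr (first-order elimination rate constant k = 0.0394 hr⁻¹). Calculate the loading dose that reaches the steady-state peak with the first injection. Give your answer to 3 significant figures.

Accumulation ratio R = 1 / (1 − e^(−kτ)) = 1 / (1 − e^(−0.03940×9.90)) = 1 / (1 − 0.6770) = 3.096
Loading dose = maintenance dose × R = 140 × 3.096 ≈ 433 mg

433 mg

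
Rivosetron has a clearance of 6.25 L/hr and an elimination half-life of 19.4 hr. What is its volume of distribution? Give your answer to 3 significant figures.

k = ln 2 / t½ = ln 2 / 19.4 = 0.03573 hr⁻¹
V = CL / k = 6.25 / 0.03573 ≈ 175 L

175 L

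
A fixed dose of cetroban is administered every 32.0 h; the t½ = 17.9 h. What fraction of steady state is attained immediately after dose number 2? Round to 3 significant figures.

0.916

k = ln 2 / 17.9 = 0.03872 h⁻¹
f_n = 1 − e^(−nkτ) = 1 − e^(−2 × 0.03872 × 32.0) = 1 − e^(−2.478) = 1 − 0.08389 ≈ 0.916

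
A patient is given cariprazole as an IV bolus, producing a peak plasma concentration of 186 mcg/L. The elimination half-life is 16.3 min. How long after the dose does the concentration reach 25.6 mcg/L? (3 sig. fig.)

k = ln 2 / 16.3 = 0.04252 min⁻¹
C(t) = C₀ e^(−kt)  ⇒  t = ln(C₀/C) / k
t = ln(186/25.6) / 0.04252 = 1.983 / 0.04252 ≈ 46.6 minutes

46.6 minutes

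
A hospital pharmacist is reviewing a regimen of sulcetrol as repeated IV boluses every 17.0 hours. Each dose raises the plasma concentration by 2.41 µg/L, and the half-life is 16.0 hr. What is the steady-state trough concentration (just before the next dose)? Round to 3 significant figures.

k = ln 2 / 16.0 = 0.04332 hr⁻¹
Fraction remaining after one interval: e^(−kτ) = e^(−0.04332 × 17.0) = 0.4788
R = 1 / (1 − 0.4788) = 1.919
Css,max = 2.41 × 1.919 = 4.624 µg/L
Css,min = Css,max × e^(−kτ) = 4.624 × 0.4788 ≈ 2.21 µg/L

2.21 µg/L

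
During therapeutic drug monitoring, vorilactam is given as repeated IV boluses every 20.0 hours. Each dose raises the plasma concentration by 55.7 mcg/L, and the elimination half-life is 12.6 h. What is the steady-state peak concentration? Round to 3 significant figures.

k = ln 2 / 12.6 = 0.05501 h⁻¹
Fraction remaining after one interval: e^(−kτ) = e^(−0.05501 × 20.0) = 0.3328
R = 1 / (1 − 0.3328) = 1.499
Css,max = 55.7 × 1.499 ≈ 83.5 mcg/L

83.5 mcg/L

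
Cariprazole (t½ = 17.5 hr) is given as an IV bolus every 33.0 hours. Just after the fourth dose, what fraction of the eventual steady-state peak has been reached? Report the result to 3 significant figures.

k = ln 2 / 17.5 = 0.03961 hr⁻¹
f_n = 1 − e^(−nkτ) = 1 − e^(−4 × 0.03961 × 33.0) = 1 − e^(−5.228) = 1 − 0.005363 ≈ 0.995

0.995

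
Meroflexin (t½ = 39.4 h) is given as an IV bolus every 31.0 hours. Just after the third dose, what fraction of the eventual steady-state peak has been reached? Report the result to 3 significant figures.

k = ln 2 / 39.4 = 0.01759 h⁻¹
f_n = 1 − e^(−nkτ) = 1 − e^(−3 × 0.01759 × 31.0) = 1 − e^(−1.636) = 1 − 0.1947 ≈ 0.805

0.805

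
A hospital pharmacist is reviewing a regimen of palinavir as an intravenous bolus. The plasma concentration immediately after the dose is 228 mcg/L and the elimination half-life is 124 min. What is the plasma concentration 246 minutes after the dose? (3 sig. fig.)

k = ln 2 / 124 = 0.005590 min⁻¹
C(t) = C₀ e^(−kt) = 228 × e^(−0.005590 × 246) = 228 × e^(−1.375) = 228 × 0.2528 ≈ 57.6 mcg/L

57.6 mcg/L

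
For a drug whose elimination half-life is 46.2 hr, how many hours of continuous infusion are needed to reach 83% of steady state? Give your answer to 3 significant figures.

118 hours

k = ln 2 / 46.2 = 0.01500 hr⁻¹
f = 1 − e^(−kt)  ⇒  t = −ln(1 − f) / k
t = −ln(1 − 0.83) / 0.01500 = 1.772 / 0.01500 ≈ 118 hours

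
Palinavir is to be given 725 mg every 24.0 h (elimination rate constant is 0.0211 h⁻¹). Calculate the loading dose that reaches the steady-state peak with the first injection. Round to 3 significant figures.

Accumulation ratio R = 1 / (1 − e^(−kτ)) = 1 / (1 − e^(−0.02110×24.0)) = 1 / (1 − 0.6027) = 2.517
Loading dose = maintenance dose × R = 725 × 2.517 ≈ 1820 mg

1820 mg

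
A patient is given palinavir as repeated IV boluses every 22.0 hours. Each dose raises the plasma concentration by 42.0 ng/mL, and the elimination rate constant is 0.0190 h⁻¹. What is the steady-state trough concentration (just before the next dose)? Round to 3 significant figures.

80.9 ng/mL

Fraction remaining after one interval: e^(−kτ) = e^(−0.01900 × 22.0) = 0.6584
R = 1 / (1 − 0.6584) = 2.927
Css,max = 42.0 × 2.927 = 122.9 ng/mL
Css,min = Css,max × e^(−kτ) = 122.9 × 0.6584 ≈ 80.9 ng/mL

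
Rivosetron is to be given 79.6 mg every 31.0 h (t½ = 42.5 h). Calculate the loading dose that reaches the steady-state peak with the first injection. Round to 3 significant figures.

201 mg

k = ln 2 / 42.5 = 0.01631 h⁻¹
Accumulation ratio R = 1 / (1 − e^(−kτ)) = 1 / (1 − e^(−0.01631×31.0)) = 1 / (1 − 0.6031) = 2.520
Loading dose = maintenance dose × R = 79.6 × 2.520 ≈ 201 mg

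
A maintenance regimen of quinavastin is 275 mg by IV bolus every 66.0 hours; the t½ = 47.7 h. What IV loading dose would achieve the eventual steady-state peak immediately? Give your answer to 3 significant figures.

k = ln 2 / 47.7 = 0.01453 h⁻¹
Accumulation ratio R = 1 / (1 − e^(−kτ)) = 1 / (1 − e^(−0.01453×66.0)) = 1 / (1 − 0.3832) = 1.621
Loading dose = maintenance dose × R = 275 × 1.621 ≈ 446 mg

446 mg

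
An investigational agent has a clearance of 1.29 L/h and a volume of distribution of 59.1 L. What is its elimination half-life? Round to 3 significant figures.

k = CL / V = 1.29 / 59.1 = 0.02183 h⁻¹
t½ = ln 2 / k = ln 2 / 0.02183 ≈ 31.8 hours

31.8 hours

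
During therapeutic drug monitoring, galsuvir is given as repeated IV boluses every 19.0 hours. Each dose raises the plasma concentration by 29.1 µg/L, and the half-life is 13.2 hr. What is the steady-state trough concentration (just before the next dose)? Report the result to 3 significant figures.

k = ln 2 / 13.2 = 0.05251 hr⁻¹
Fraction remaining after one interval: e^(−kτ) = e^(−0.05251 × 19.0) = 0.3687
R = 1 / (1 − 0.3687) = 1.584
Css,max = 29.1 × 1.584 = 46.10 µg/L
Css,min = Css,max × e^(−kτ) = 46.10 × 0.3687 ≈ 17.0 µg/L

17.0 µg/L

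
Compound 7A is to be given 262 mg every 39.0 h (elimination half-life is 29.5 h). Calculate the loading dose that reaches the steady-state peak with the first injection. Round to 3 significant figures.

k = ln 2 / 29.5 = 0.02350 h⁻¹
Accumulation ratio R = 1 / (1 − e^(−kτ)) = 1 / (1 − e^(−0.02350×39.0)) = 1 / (1 − 0.4000) = 1.667
Loading dose = maintenance dose × R = 262 × 1.667 ≈ 437 mg

437 mg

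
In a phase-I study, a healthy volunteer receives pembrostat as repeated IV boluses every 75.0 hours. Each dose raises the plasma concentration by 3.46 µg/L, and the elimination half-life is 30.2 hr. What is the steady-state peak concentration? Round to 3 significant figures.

k = ln 2 / 30.2 = 0.02295 hr⁻¹
Fraction remaining after one interval: e^(−kτ) = e^(−0.02295 × 75.0) = 0.1788
R = 1 / (1 − 0.1788) = 1.218
Css,max = 3.46 × 1.218 ≈ 4.21 µg/L

4.21 µg/L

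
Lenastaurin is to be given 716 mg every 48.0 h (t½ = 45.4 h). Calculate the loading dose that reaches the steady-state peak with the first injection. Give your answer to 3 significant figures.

k = ln 2 / 45.4 = 0.01527 h⁻¹
Accumulation ratio R = 1 / (1 − e^(−kτ)) = 1 / (1 − e^(−0.01527×48.0)) = 1 / (1 − 0.4805) = 1.925
Loading dose = maintenance dose × R = 716 × 1.925 ≈ 1380 mg

1380 mg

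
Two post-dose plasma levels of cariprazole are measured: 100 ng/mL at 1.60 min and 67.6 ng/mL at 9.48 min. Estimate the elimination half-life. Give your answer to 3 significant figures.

13.9 minutes

k = ln(C₁/C₂) / (t₂ − t₁) = ln(100/67.6) / (9.48 − 1.60)
  = 0.3916 / 7.880 = 0.04969 min⁻¹
t½ = ln 2 / k = ln 2 / 0.04969 ≈ 13.9 minutes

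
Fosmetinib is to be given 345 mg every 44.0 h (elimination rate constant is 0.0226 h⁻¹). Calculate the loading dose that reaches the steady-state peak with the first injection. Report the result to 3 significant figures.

548 mg

Accumulation ratio R = 1 / (1 − e^(−kτ)) = 1 / (1 − e^(−0.02260×44.0)) = 1 / (1 − 0.3699) = 1.587
Loading dose = maintenance dose × R = 345 × 1.587 ≈ 548 mg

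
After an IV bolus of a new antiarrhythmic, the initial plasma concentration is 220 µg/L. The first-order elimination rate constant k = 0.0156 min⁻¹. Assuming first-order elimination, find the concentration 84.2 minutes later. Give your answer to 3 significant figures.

C(t) = C₀ e^(−kt) = 220 × e^(−0.01560 × 84.2) = 220 × e^(−1.314) = 220 × 0.2689 ≈ 59.2 µg/L

59.2 µg/L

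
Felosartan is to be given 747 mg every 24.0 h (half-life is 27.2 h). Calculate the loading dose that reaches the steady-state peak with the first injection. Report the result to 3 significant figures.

k = ln 2 / 27.2 = 0.02548 h⁻¹
Accumulation ratio R = 1 / (1 − e^(−kτ)) = 1 / (1 − e^(−0.02548×24.0)) = 1 / (1 − 0.5425) = 2.186
Loading dose = maintenance dose × R = 747 × 2.186 ≈ 1630 mg

1630 mg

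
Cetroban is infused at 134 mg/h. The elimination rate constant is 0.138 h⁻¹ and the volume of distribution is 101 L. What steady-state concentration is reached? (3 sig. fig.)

CL = k · V = 0.138 × 101 = 13.94 L/h
Css = rate / CL = 134 / 13.94 ≈ 9.61 µg/mL

9.61 µg/mL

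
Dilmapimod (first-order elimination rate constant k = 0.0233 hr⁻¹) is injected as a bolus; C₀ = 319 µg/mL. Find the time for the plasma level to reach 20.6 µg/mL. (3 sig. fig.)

118 hours

C(t) = C₀ e^(−kt)  ⇒  t = ln(C₀/C) / k
t = ln(319/20.6) / 0.02330 = 2.740 / 0.02330 ≈ 118 hours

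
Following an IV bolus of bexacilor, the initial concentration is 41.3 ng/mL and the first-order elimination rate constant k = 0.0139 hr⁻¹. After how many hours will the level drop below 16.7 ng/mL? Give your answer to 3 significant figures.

65.1 hours

C(t) = C₀ e^(−kt)  ⇒  t = ln(C₀/C) / k
t = ln(41.3/16.7) / 0.01390 = 0.9055 / 0.01390 ≈ 65.1 hours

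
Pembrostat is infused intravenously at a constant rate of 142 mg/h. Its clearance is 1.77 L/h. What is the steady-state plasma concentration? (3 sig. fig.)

80.2 µg/mL

Css = infusion rate / CL = 142 / 1.77 ≈ 80.2 µg/mL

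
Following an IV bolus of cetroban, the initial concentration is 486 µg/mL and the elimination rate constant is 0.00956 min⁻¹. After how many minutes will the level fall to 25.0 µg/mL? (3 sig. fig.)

C(t) = C₀ e^(−kt)  ⇒  t = ln(C₀/C) / k
t = ln(486/25.0) / 0.009560 = 2.967 / 0.009560 ≈ 310 minutes

310 minutes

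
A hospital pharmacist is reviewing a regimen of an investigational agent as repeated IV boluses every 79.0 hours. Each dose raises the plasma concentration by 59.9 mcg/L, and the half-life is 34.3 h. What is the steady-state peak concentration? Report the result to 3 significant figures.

75.1 mcg/L

k = ln 2 / 34.3 = 0.02021 h⁻¹
Fraction remaining after one interval: e^(−kτ) = e^(−0.02021 × 79.0) = 0.2026
R = 1 / (1 − 0.2026) = 1.254
Css,max = 59.9 × 1.254 ≈ 75.1 mcg/L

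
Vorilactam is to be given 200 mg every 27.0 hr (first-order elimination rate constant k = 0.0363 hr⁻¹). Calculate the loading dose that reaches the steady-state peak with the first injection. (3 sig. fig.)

Accumulation ratio R = 1 / (1 − e^(−kτ)) = 1 / (1 − e^(−0.03630×27.0)) = 1 / (1 − 0.3753) = 1.601
Loading dose = maintenance dose × R = 200 × 1.601 ≈ 320 mg

320 mg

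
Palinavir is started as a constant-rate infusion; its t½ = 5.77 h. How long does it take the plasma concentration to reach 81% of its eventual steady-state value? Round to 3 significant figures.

k = ln 2 / 5.77 = 0.1201 h⁻¹
f = 1 − e^(−kt)  ⇒  t = −ln(1 − f) / k
t = −ln(1 − 0.81) / 0.1201 = 1.661 / 0.1201 ≈ 13.8 hours

13.8 hours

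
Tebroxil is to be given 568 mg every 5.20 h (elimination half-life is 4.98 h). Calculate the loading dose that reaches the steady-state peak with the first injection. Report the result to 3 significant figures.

1100 mg

k = ln 2 / 4.98 = 0.1392 h⁻¹
Accumulation ratio R = 1 / (1 − e^(−kτ)) = 1 / (1 − e^(−0.1392×5.20)) = 1 / (1 − 0.4849) = 1.941
Loading dose = maintenance dose × R = 568 × 1.941 ≈ 1100 mg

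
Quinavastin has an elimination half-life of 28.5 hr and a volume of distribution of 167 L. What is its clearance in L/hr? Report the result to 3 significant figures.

4.06 L/hr

k = ln 2 / t½ = ln 2 / 28.5 = 0.02432 hr⁻¹
CL = k · V = 0.02432 × 167 ≈ 4.06 L/hr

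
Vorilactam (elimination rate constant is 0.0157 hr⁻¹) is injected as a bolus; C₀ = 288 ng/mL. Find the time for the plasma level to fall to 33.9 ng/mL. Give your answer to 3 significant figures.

136 hours

C(t) = C₀ e^(−kt)  ⇒  t = ln(C₀/C) / k
t = ln(288/33.9) / 0.01570 = 2.140 / 0.01570 ≈ 136 hours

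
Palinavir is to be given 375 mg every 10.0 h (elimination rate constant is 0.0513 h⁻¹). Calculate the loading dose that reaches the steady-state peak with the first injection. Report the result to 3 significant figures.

Accumulation ratio R = 1 / (1 − e^(−kτ)) = 1 / (1 − e^(−0.05130×10.0)) = 1 / (1 − 0.5987) = 2.492
Loading dose = maintenance dose × R = 375 × 2.492 ≈ 934 mg

934 mg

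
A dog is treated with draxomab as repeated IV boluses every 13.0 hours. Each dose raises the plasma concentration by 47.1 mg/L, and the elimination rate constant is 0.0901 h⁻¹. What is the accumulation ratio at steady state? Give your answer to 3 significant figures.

Fraction remaining after one interval: e^(−kτ) = e^(−0.09010 × 13.0) = 0.3100
R = 1 / (1 − 0.3100) = 1 / 0.6900 ≈ 1.45

1.45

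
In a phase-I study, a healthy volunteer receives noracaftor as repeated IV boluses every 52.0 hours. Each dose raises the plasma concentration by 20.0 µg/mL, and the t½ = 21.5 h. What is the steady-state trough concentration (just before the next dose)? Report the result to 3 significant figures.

k = ln 2 / 21.5 = 0.03224 h⁻¹
Fraction remaining after one interval: e^(−kτ) = e^(−0.03224 × 52.0) = 0.1870
R = 1 / (1 − 0.1870) = 1.230
Css,max = 20.0 × 1.230 = 24.60 µg/mL
Css,min = Css,max × e^(−kτ) = 24.60 × 0.1870 ≈ 4.60 µg/mL

4.60 µg/mL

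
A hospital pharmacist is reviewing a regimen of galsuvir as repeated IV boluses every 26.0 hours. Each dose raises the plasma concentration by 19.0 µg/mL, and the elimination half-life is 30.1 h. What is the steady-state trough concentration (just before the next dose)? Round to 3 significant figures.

k = ln 2 / 30.1 = 0.02303 h⁻¹
Fraction remaining after one interval: e^(−kτ) = e^(−0.02303 × 26.0) = 0.5495
R = 1 / (1 − 0.5495) = 2.220
Css,max = 19.0 × 2.220 = 42.18 µg/mL
Css,min = Css,max × e^(−kτ) = 42.18 × 0.5495 ≈ 23.2 µg/mL

23.2 µg/mL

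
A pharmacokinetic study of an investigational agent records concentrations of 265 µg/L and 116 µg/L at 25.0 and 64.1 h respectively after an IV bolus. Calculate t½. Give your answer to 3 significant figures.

k = ln(C₁/C₂) / (t₂ − t₁) = ln(265/116) / (64.1 − 25.0)
  = 0.8261 / 39.10 = 0.02113 h⁻¹
t½ = ln 2 / k = ln 2 / 0.02113 ≈ 32.8 hours

32.8 hours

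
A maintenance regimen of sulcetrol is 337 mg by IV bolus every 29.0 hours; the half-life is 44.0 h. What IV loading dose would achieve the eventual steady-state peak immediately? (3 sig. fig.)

919 mg

k = ln 2 / 44.0 = 0.01575 h⁻¹
Accumulation ratio R = 1 / (1 − e^(−kτ)) = 1 / (1 − e^(−0.01575×29.0)) = 1 / (1 − 0.6333) = 2.727
Loading dose = maintenance dose × R = 337 × 2.727 ≈ 919 mg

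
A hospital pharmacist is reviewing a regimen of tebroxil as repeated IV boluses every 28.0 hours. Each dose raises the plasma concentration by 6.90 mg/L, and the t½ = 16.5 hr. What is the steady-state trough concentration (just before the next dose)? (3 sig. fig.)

k = ln 2 / 16.5 = 0.04201 hr⁻¹
Fraction remaining after one interval: e^(−kτ) = e^(−0.04201 × 28.0) = 0.3084
R = 1 / (1 − 0.3084) = 1.446
Css,max = 6.90 × 1.446 = 9.977 mg/L
Css,min = Css,max × e^(−kτ) = 9.977 × 0.3084 ≈ 3.08 mg/L

3.08 mg/L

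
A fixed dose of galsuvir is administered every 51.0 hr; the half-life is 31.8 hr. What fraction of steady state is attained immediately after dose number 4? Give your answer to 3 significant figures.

k = ln 2 / 31.8 = 0.02180 hr⁻¹
f_n = 1 − e^(−nkτ) = 1 − e^(−4 × 0.02180 × 51.0) = 1 − e^(−4.447) = 1 − 0.01172 ≈ 0.988

0.988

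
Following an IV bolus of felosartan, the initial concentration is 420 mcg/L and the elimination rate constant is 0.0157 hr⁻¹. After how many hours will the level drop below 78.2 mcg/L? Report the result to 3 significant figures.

107 hours

C(t) = C₀ e^(−kt)  ⇒  t = ln(C₀/C) / k
t = ln(420/78.2) / 0.01570 = 1.681 / 0.01570 ≈ 107 hours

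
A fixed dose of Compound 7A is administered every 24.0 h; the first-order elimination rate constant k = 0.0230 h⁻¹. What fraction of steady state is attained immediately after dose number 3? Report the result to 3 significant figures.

f_n = 1 − e^(−nkτ) = 1 − e^(−3 × 0.02300 × 24.0) = 1 − e^(−1.656) = 1 − 0.1909 ≈ 0.809

0.809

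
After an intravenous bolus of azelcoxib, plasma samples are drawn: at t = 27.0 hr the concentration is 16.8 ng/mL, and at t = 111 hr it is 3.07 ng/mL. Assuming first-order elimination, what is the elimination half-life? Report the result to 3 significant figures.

k = ln(C₁/C₂) / (t₂ − t₁) = ln(16.8/3.07) / (111 − 27.0)
  = 1.700 / 84.00 = 0.02023 hr⁻¹
t½ = ln 2 / k = ln 2 / 0.02023 ≈ 34.3 hours

34.3 hours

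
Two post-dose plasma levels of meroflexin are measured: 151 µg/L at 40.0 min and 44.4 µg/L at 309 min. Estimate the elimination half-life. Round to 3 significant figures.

152 minutes

k = ln(C₁/C₂) / (t₂ − t₁) = ln(151/44.4) / (309 − 40.0)
  = 1.224 / 269.0 = 0.004550 min⁻¹
t½ = ln 2 / k = ln 2 / 0.004550 ≈ 152 minutes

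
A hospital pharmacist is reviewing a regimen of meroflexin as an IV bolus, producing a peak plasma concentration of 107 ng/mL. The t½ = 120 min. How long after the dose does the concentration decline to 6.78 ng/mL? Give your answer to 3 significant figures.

478 minutes

k = ln 2 / 120 = 0.005776 min⁻¹
C(t) = C₀ e^(−kt)  ⇒  t = ln(C₀/C) / k
t = ln(107/6.78) / 0.005776 = 2.759 / 0.005776 ≈ 478 minutes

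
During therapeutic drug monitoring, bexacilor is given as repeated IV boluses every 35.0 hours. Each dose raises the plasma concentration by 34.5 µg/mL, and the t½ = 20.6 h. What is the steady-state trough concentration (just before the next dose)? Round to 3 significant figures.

15.4 µg/mL

k = ln 2 / 20.6 = 0.03365 h⁻¹
Fraction remaining after one interval: e^(−kτ) = e^(−0.03365 × 35.0) = 0.3080
R = 1 / (1 − 0.3080) = 1.445
Css,max = 34.5 × 1.445 = 49.86 µg/mL
Css,min = Css,max × e^(−kτ) = 49.86 × 0.3080 ≈ 15.4 µg/mL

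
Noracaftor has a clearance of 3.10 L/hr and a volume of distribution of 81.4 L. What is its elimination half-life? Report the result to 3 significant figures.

k = CL / V = 3.10 / 81.4 = 0.03808 hr⁻¹
t½ = ln 2 / k = ln 2 / 0.03808 ≈ 18.2 hours

18.2 hours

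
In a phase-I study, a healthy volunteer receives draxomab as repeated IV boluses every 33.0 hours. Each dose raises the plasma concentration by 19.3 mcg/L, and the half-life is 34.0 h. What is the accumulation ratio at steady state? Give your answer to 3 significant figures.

2.04

k = ln 2 / 34.0 = 0.02039 h⁻¹
Fraction remaining after one interval: e^(−kτ) = e^(−0.02039 × 33.0) = 0.5103
R = 1 / (1 − 0.5103) = 1 / 0.4897 ≈ 2.04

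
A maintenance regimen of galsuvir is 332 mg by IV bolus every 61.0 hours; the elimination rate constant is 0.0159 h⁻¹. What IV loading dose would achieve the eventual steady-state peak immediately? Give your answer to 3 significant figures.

Accumulation ratio R = 1 / (1 − e^(−kτ)) = 1 / (1 − e^(−0.01590×61.0)) = 1 / (1 − 0.3791) = 1.611
Loading dose = maintenance dose × R = 332 × 1.611 ≈ 535 mg

535 mg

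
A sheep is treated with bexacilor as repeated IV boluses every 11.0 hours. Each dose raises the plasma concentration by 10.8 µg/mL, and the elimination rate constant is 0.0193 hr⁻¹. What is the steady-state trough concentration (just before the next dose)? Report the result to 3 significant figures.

45.7 µg/mL

Fraction remaining after one interval: e^(−kτ) = e^(−0.01930 × 11.0) = 0.8087
R = 1 / (1 − 0.8087) = 5.228
Css,max = 10.8 × 5.228 = 56.46 µg/mL
Css,min = Css,max × e^(−kτ) = 56.46 × 0.8087 ≈ 45.7 µg/mL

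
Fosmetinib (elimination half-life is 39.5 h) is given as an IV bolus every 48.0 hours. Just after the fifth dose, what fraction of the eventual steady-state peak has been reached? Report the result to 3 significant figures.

k = ln 2 / 39.5 = 0.01755 h⁻¹
f_n = 1 − e^(−nkτ) = 1 − e^(−5 × 0.01755 × 48.0) = 1 − e^(−4.212) = 1 − 0.01482 ≈ 0.985

0.985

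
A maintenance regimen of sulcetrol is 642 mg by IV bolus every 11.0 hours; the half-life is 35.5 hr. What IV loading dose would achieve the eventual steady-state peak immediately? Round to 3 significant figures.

3320 mg

k = ln 2 / 35.5 = 0.01953 hr⁻¹
Accumulation ratio R = 1 / (1 − e^(−kτ)) = 1 / (1 − e^(−0.01953×11.0)) = 1 / (1 − 0.8067) = 5.174
Loading dose = maintenance dose × R = 642 × 5.174 ≈ 3320 mg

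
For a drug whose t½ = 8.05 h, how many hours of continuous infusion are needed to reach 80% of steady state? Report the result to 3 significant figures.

18.7 hours

k = ln 2 / 8.05 = 0.08611 h⁻¹
f = 1 − e^(−kt)  ⇒  t = −ln(1 − f) / k
t = −ln(1 − 0.8) / 0.08611 = 1.609 / 0.08611 ≈ 18.7 hours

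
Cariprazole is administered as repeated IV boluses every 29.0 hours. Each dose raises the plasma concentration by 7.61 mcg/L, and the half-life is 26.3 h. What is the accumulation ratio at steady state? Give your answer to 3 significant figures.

k = ln 2 / 26.3 = 0.02636 h⁻¹
Fraction remaining after one interval: e^(−kτ) = e^(−0.02636 × 29.0) = 0.4657
R = 1 / (1 − 0.4657) = 1 / 0.5343 ≈ 1.87

1.87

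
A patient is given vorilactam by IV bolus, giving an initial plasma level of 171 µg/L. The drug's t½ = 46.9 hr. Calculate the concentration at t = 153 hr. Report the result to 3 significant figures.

17.8 µg/L

k = ln 2 / 46.9 = 0.01478 hr⁻¹
C(t) = C₀ e^(−kt) = 171 × e^(−0.01478 × 153) = 171 × e^(−2.261) = 171 × 0.1042 ≈ 17.8 µg/L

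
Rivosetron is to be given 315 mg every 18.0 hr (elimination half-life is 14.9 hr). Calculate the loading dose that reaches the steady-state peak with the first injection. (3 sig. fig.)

k = ln 2 / 14.9 = 0.04652 hr⁻¹
Accumulation ratio R = 1 / (1 − e^(−kτ)) = 1 / (1 − e^(−0.04652×18.0)) = 1 / (1 − 0.4329) = 1.763
Loading dose = maintenance dose × R = 315 × 1.763 ≈ 555 mg

555 mg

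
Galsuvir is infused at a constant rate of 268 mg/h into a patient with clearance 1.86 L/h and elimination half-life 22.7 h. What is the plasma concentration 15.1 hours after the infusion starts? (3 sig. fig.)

53.2 µg/mL

Css = rate / CL = 268 / 1.86 = 144.1 µg/mL
k = ln 2 / 22.7 = 0.03054 h⁻¹
C(t) = Css (1 − e^(−kt)) = 144.1 × (1 − e^(−0.4611)) = 144.1 × 0.3694 ≈ 53.2 µg/mL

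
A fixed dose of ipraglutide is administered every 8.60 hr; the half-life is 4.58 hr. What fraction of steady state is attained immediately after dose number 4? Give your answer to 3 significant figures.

k = ln 2 / 4.58 = 0.1513 hr⁻¹
f_n = 1 − e^(−nkτ) = 1 − e^(−4 × 0.1513 × 8.60) = 1 − e^(−5.206) = 1 − 0.005483 ≈ 0.995

0.995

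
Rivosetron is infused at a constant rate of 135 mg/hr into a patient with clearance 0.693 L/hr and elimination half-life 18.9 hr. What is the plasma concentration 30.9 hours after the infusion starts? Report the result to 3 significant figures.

Css = rate / CL = 135 / 0.693 = 194.8 µg/mL
k = ln 2 / 18.9 = 0.03667 hr⁻¹
C(t) = Css (1 − e^(−kt)) = 194.8 × (1 − e^(−1.133)) = 194.8 × 0.6780 ≈ 132 µg/mL

132 µg/mL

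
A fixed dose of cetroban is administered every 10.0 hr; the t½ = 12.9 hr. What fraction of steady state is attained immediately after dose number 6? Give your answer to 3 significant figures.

k = ln 2 / 12.9 = 0.05373 hr⁻¹
f_n = 1 − e^(−nkτ) = 1 − e^(−6 × 0.05373 × 10.0) = 1 − e^(−3.224) = 1 − 0.03980 ≈ 0.960

0.960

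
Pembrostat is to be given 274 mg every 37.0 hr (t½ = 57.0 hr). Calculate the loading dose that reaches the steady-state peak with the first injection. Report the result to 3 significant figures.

756 mg

k = ln 2 / 57.0 = 0.01216 hr⁻¹
Accumulation ratio R = 1 / (1 − e^(−kτ)) = 1 / (1 − e^(−0.01216×37.0)) = 1 / (1 − 0.6377) = 2.760
Loading dose = maintenance dose × R = 274 × 2.760 ≈ 756 mg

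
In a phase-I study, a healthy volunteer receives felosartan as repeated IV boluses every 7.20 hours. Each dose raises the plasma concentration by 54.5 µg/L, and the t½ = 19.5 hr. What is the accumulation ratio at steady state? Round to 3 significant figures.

k = ln 2 / 19.5 = 0.03555 hr⁻¹
Fraction remaining after one interval: e^(−kτ) = e^(−0.03555 × 7.20) = 0.7742
R = 1 / (1 − 0.7742) = 1 / 0.2258 ≈ 4.43

4.43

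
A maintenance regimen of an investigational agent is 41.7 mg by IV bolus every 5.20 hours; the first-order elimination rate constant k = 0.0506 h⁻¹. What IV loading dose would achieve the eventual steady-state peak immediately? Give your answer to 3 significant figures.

Accumulation ratio R = 1 / (1 − e^(−kτ)) = 1 / (1 − e^(−0.05060×5.20)) = 1 / (1 − 0.7686) = 4.322
Loading dose = maintenance dose × R = 41.7 × 4.322 ≈ 180 mg

180 mg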